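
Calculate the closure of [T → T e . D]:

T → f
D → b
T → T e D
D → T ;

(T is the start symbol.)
{ [D → . T ;], [D → . b], [T → . T e D], [T → . f], [T → T e . D] }

To compute CLOSURE, for each item [A → α.Bβ] where B is a non-terminal, add [B → .γ] for all productions B → γ; repeat for the newly added items until nothing changes.

Start with: [T → T e . D]
  [T → T e . D] has the dot before D: add [D → . b], [D → . T ;]
  [D → . T ;] has the dot before T: add [T → . f], [T → . T e D]
No further items can be added.

CLOSURE = { [D → . T ;], [D → . b], [T → . T e D], [T → . f], [T → T e . D] }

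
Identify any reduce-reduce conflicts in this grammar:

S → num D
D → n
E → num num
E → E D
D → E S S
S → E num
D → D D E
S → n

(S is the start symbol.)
Yes — I13: [D → n .] vs [S → n .]

A reduce-reduce conflict occurs when an LR(0) state has two complete items [A → α .] and [B → β .] — both call for a reduction, and with no lookahead the parser cannot choose between them.

Augment with S' → S and build the canonical LR(0) collection (I0 = CLOSURE({[S' → . S]}), then GOTO on every symbol after a dot until no new states appear). It has 20 states:
  I0: { [E → . E D], [E → . num num], [S → . E num], [S → . n], [S → . num D], [S' → . S] }  — shift
  I1: { [D → . D D E], [D → . E S S], [D → . n], [E → . E D], [E → . num num], [E → E . D], [S → E . num] }  — shift
  I2: { [S' → S .] }  — accept
  I3: { [S → n .] }  — reduce
  I4: { [D → . D D E], [D → . E S S], [D → . n], [E → . E D], [E → . num num], [E → num . num], [S → num . D] }  — shift
  I5: { [D → . D D E], [D → . E S S], [D → . n], [D → D . D E], [E → . E D], [E → . num num], [S → num D .] }  — shift, reduce
  I6: { [D → . D D E], [D → . E S S], [D → . n], [D → E . S S], [E → . E D], [E → . num num], [E → E . D], [S → . E num], [S → . n], [S → . num D] }  — shift
  I7: { [D → n .] }  — reduce
  I8: { [E → num . num], [E → num num .] }  — shift, reduce
  I9: { [E → num num .] }  — reduce
  I10: { [D → . D D E], [D → . E S S], [D → . n], [D → D . D E], [E → . E D], [E → . num num], [E → E D .] }  — shift, reduce
  I11: { [D → . D D E], [D → . E S S], [D → . n], [D → E . S S], [E → . E D], [E → . num num], [E → E . D], [S → . E num], [S → . n], [S → . num D], [S → E . num] }  — shift
  I12: { [D → E S . S], [E → . E D], [E → . num num], [S → . E num], [S → . n], [S → . num D] }  — shift
  I13: { [D → n .], [S → n .] }  — 2 reduces
  I14: { [D → E S S .] }  — reduce
  I15: { [D → . D D E], [D → . E S S], [D → . n], [E → . E D], [E → . num num], [E → num . num], [S → E num .], [S → num . D] }  — shift, reduce
  I16: { [D → . D D E], [D → . E S S], [D → . n], [D → D . D E], [D → D D . E], [E → . E D], [E → . num num] }  — shift
  I17: { [E → num . num] }  — shift
  I18: { [D → . D D E], [D → . E S S], [D → . n], [D → D D E .], [D → E . S S], [E → . E D], [E → . num num], [E → E . D], [S → . E num], [S → . n], [S → . num D] }  — shift, reduce
  I19: { [E → num . num], [S → E num .] }  — shift, reduce

I13 contains complete items [D → n .], [S → n .] — reduce-reduce conflict.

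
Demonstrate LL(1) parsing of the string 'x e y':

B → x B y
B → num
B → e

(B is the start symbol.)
Stack is shown with the top on the left.

Stack    Input    Action
------------------------
B $      x e y $  output B → x B y
x B y $  x e y $  match 'x'
B y $    e y $    output B → e
e y $    e y $    match 'e'
y $      y $      match 'y'
$        $        accept

The string is accepted.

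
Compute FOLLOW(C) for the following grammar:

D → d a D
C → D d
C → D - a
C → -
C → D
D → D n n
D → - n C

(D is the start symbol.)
{ $, '-', 'd', 'n' }

To compute FOLLOW(C), find every occurrence of C on a right-hand side N → α C β: add FIRST(β) \ {ε}, and if β is empty or nullable also add FOLLOW(N). Iterate to a fixed point.

In D → - n C: C is at the end, add FOLLOW(D)

The FOLLOW sets referred to above (computed the same way, to a fixed point):
  FOLLOW(D) = { $, '-', 'd', 'n' }

Taking the union: FOLLOW(C) = { $, '-', 'd', 'n' }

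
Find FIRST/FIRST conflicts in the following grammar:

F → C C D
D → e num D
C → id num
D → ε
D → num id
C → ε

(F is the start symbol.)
No FIRST/FIRST conflicts.

Productions for D:
  D → e num D: FIRST = { 'e' }
  D → ε: FIRST = { ε }
  D → num id: FIRST = { 'num' }
Productions for C:
  C → id num: FIRST = { 'id' }
  C → ε: FIRST = { ε }
F has only one production, so no FIRST/FIRST conflict is possible there.

All alternatives of each non-terminal have pairwise disjoint FIRST sets.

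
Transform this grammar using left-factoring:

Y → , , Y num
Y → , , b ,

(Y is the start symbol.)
Left-factoring transforms A → αβ₁ | αβ₂ into A → αA' and A' → β₁ | β₂
(α is the longest common prefix among the alternatives). Repeat until
no nonterminal has two alternatives with a common prefix.

Round 1: Y has alternatives sharing prefix ', ,'. Introduce Y': Y → , , Y'
  Add: Y' → Y num
  Add: Y' → b ,

No remaining common prefixes — done.

Resulting grammar:
Y → , , Y'
Y' → Y num
Y' → b ,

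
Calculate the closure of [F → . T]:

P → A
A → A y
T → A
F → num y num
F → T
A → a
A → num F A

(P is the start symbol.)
Start with: [F → . T]
  [F → . T] has the dot before T: add [T → . A]
  [T → . A] has the dot before A: add [A → . A y], [A → . a], [A → . num F A]
No further items can be added.

CLOSURE = { [A → . A y], [A → . a], [A → . num F A], [F → . T], [T → . A] }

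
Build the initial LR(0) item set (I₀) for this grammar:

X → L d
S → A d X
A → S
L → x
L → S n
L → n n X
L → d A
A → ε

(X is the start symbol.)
{ [A → . S], [A → .], [L → . S n], [L → . d A], [L → . n n X], [L → . x], [S → . A d X], [X → . L d], [X' → . X] }

First, augment the grammar with X' → X
I₀ = CLOSURE({ [X' → . X] }):
  [X' → . X] has the dot before X: add [X → . L d]
  [X → . L d] has the dot before L: add [L → . x], [L → . S n], [L → . n n X], [L → . d A]
  [L → . S n] has the dot before S: add [S → . A d X]
  [S → . A d X] has the dot before A: add [A → . S], [A → .]
No further items can be added.

I₀ = { [A → . S], [A → .], [L → . S n], [L → . d A], [L → . n n X], [L → . x], [S → . A d X], [X → . L d], [X' → . X] }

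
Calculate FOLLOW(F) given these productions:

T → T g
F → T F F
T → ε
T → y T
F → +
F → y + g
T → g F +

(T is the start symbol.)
To compute FOLLOW(F), find every occurrence of F on a right-hand side N → α F β: add FIRST(β) \ {ε}, and if β is empty or nullable also add FOLLOW(N). Iterate to a fixed point.

In F → T F F: F is followed by F, add FIRST(F) \ {ε} = { '+', 'g', 'y' }
In F → T F F: F is at the end; this adds FOLLOW(F) to itself — nothing new
In T → g F +: F is followed by '+', add FIRST('+') \ {ε} = { '+' }

Taking the union: FOLLOW(F) = { '+', 'g', 'y' }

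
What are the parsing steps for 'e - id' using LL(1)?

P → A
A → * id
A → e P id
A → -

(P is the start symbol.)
LL(1) parsing maintains a stack (initially the start symbol over $) and the input. At each step: if the stack top is a terminal, match it against the current input token; if it is a non-terminal N, replace it with the RHS of M[N, lookahead] (the unique production whose predict set contains the lookahead).

Stack is shown with the top on the left.

Stack     Input     Action
--------------------------
P $       e - id $  output P → A
A $       e - id $  output A → e P id
e P id $  e - id $  match 'e'
P id $    - id $    output P → A
A id $    - id $    output A → -
- id $    - id $    match '-'
id $      id $      match 'id'
$         $         accept

The string is accepted.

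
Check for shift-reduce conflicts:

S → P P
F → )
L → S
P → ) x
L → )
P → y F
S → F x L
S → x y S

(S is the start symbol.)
Augment with S' → S and build the canonical LR(0) collection (I0 = CLOSURE({[S' → . S]}), then GOTO on every symbol after a dot until no new states appear). It has 18 states:
  I0: { [F → . )], [P → . ) x], [P → . y F], [S → . F x L], [S → . P P], [S → . x y S], [S' → . S] }  — shift
  I1: { [F → ) .], [P → ) . x] }  — shift, reduce
  I2: { [S → F . x L] }  — shift
  I3: { [P → . ) x], [P → . y F], [S → P . P] }  — shift
  I4: { [S' → S .] }  — accept
  I5: { [S → x . y S] }  — shift
  I6: { [F → . )], [P → y . F] }  — shift
  I7: { [F → ) .] }  — reduce
  I8: { [P → y F .] }  — reduce
  I9: { [F → . )], [P → . ) x], [P → . y F], [S → . F x L], [S → . P P], [S → . x y S], [S → x y . S] }  — shift
  I10: { [S → x y S .] }  — reduce
  I11: { [P → ) . x] }  — shift
  I12: { [S → P P .] }  — reduce
  I13: { [P → ) x .] }  — reduce
  I14: { [F → . )], [L → . )], [L → . S], [P → . ) x], [P → . y F], [S → . F x L], [S → . P P], [S → . x y S], [S → F x . L] }  — shift
  I15: { [F → ) .], [L → ) .], [P → ) . x] }  — shift, 2 reduces
  I16: { [S → F x L .] }  — reduce
  I17: { [L → S .] }  — reduce

I1 contains reduce item [F → ) .] and shift item [P → ) . x] — shift-reduce conflict.
I15 contains reduce items [F → ) .], [L → ) .] and shift item [P → ) . x] — shift-reduce conflict.

Answer: Yes — I1: [F → ) .] vs [P → ) . x]; I15: [F → ) .] vs [P → ) . x]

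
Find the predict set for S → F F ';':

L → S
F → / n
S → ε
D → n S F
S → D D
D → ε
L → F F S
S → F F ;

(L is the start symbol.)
{ '/' }

PREDICT(S → F F ';') = (FIRST(RHS) \ {ε}) ∪ (FOLLOW(S) if ε ∈ FIRST(RHS), i.e. RHS ⇒* ε)
FIRST(F) = { '/' }
FIRST(F F ';') = { '/' }
ε ∉ FIRST(F F ';'), so FOLLOW(S) is not added.
PREDICT(S → F F ';') = { '/' }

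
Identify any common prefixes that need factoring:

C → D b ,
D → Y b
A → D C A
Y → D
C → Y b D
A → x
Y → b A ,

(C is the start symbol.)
Left-factoring is needed when two productions for the same non-terminal
share a common prefix on the right-hand side.

Productions for C:
  C → D b ,
  C → Y b D
Productions for A:
  A → D C A
  A → x
Productions for Y:
  Y → D
  Y → b A ,

No common prefixes found.

Answer: No, left-factoring is not needed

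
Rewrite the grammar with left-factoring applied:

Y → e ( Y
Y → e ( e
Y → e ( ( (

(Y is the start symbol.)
Left-factoring transforms A → αβ₁ | αβ₂ into A → αA' and A' → β₁ | β₂
(α is the longest common prefix among the alternatives). Repeat until
no nonterminal has two alternatives with a common prefix.

Round 1: Y has alternatives sharing prefix 'e ('. Introduce Y': Y → e ( Y'
  Add: Y' → Y
  Add: Y' → e
  Add: Y' → ( (

No remaining common prefixes — done.

Resulting grammar:
Y → e ( Y'
Y' → Y
Y' → e
Y' → ( (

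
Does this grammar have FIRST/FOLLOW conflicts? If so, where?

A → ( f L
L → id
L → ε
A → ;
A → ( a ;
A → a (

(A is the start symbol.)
No FIRST/FOLLOW conflicts.

A FIRST/FOLLOW conflict occurs when a non-terminal N has a nullable alternative N → β (β ⇒* ε) and another alternative N → α with FIRST(α) ∩ FOLLOW(N) ≠ ∅: on such a lookahead the parser cannot decide between expanding α and letting N vanish via β.

Nullable non-terminals: L.

L: nullable alternative(s) L → ε; FOLLOW(L) = { $ }
  L → id: FIRST \ {ε} = { 'id' } — disjoint from FOLLOW(L)
  L → ε: FIRST \ {ε} = { } — this is the only nullable alternative, skip

A has no nullable alternative, so no FIRST/FOLLOW check is needed there.

No FIRST/FOLLOW conflicts found.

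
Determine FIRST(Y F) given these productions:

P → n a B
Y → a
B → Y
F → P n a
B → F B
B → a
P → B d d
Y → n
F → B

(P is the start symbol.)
{ 'a', 'n' }

FIRST sets of the non-terminals involved (from the grammar, by fixed-point iteration):
  FIRST(Y) = { 'a', 'n' }

To compute FIRST(Y F), process the symbols left to right:
Symbol Y is a non-terminal. Add FIRST(Y) \ {ε} = { 'a', 'n' }
Y is not nullable (ε ∉ FIRST(Y)), so stop here.
FIRST(Y F) = { 'a', 'n' }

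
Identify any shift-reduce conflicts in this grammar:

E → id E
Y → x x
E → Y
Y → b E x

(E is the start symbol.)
Augment with E' → E and build the canonical LR(0) collection (I0 = CLOSURE({[E' → . E]}), then GOTO on every symbol after a dot until no new states appear). It has 10 states:
  I0: { [E → . Y], [E → . id E], [E' → . E], [Y → . b E x], [Y → . x x] }  — shift
  I1: { [E' → E .] }  — accept
  I2: { [E → Y .] }  — reduce
  I3: { [E → . Y], [E → . id E], [Y → . b E x], [Y → . x x], [Y → b . E x] }  — shift
  I4: { [E → . Y], [E → . id E], [E → id . E], [Y → . b E x], [Y → . x x] }  — shift
  I5: { [Y → x . x] }  — shift
  I6: { [Y → x x .] }  — reduce
  I7: { [E → id E .] }  — reduce
  I8: { [Y → b E . x] }  — shift
  I9: { [Y → b E x .] }  — reduce

No state contains both a complete item and a shift item.

Answer: No shift-reduce conflicts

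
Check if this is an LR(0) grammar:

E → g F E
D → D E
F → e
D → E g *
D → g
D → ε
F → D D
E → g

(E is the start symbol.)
Augment with E' → E and build the canonical LR(0) collection (I0 = CLOSURE({[E' → . E]}), then GOTO on every symbol after a dot until no new states appear). It has 14 states:
  I0: { [E → . g F E], [E → . g], [E' → . E] }  — shift
  I1: { [E' → E .] }  — accept
  I2: { [D → . D E], [D → . E g *], [D → . g], [D → .], [E → . g F E], [E → . g], [E → g . F E], [E → g .], [F → . D D], [F → . e] }  — shift, 2 reduces
  I3: { [D → . D E], [D → . E g *], [D → . g], [D → .], [D → D . E], [E → . g F E], [E → . g], [F → D . D] }  — shift, reduce
  I4: { [D → E . g *] }  — shift
  I5: { [E → . g F E], [E → . g], [E → g F . E] }  — shift
  I6: { [F → e .] }  — reduce
  I7: { [D → . D E], [D → . E g *], [D → . g], [D → .], [D → g .], [E → . g F E], [E → . g], [E → g . F E], [E → g .], [F → . D D], [F → . e] }  — shift, 3 reduces
  I8: { [E → g F E .] }  — reduce
  I9: { [D → E g . *] }  — shift
  I10: { [D → E g * .] }  — reduce
  I11: { [D → D . E], [E → . g F E], [E → . g], [F → D D .] }  — shift, reduce
  I12: { [D → D E .], [D → E . g *] }  — shift, reduce
  I13: { [D → D E .] }  — reduce

Conflict in state I2:
  Shift-reduce conflict between [D → .] and [D → . g]
So the grammar is NOT LR(0).

Answer: No. Shift-reduce conflict between [D → .] and [D → . g]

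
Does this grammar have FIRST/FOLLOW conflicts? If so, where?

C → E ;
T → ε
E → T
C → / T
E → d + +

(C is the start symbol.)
No FIRST/FOLLOW conflicts.

A FIRST/FOLLOW conflict occurs when a non-terminal N has a nullable alternative N → β (β ⇒* ε) and another alternative N → α with FIRST(α) ∩ FOLLOW(N) ≠ ∅: on such a lookahead the parser cannot decide between expanding α and letting N vanish via β.

Nullable non-terminals: E, T.
FIRST sets used below: FIRST(T) = { ε }

E: nullable alternative(s) E → T; FOLLOW(E) = { ';' }
  E → T: FIRST \ {ε} = { } — this is the only nullable alternative, skip
  E → d + +: FIRST \ {ε} = { 'd' } — disjoint from FOLLOW(E)
T has a nullable alternative but only one production, so nothing to check.

C has no nullable alternative, so no FIRST/FOLLOW check is needed there.

No FIRST/FOLLOW conflicts found.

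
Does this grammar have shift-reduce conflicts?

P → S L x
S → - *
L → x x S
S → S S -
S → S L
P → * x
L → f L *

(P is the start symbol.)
Yes — I5: [S → S L .] vs [P → S L . x]; I10: [L → x x S .] vs [L → . f L *]; I14: [S → S S - .] vs [S → - . *]

Augment with P' → P and build the canonical LR(0) collection (I0 = CLOSURE({[P' → . P]}), then GOTO on every symbol after a dot until no new states appear). It has 18 states:
  I0: { [P → . * x], [P → . S L x], [P' → . P], [S → . - *], [S → . S L], [S → . S S -] }  — shift
  I1: { [P → * . x] }  — shift
  I2: { [S → - . *] }  — shift
  I3: { [P' → P .] }  — accept
  I4: { [L → . f L *], [L → . x x S], [P → S . L x], [S → . - *], [S → . S L], [S → . S S -], [S → S . L], [S → S . S -] }  — shift
  I5: { [P → S L . x], [S → S L .] }  — shift, reduce
  I6: { [L → . f L *], [L → . x x S], [S → . - *], [S → . S L], [S → . S S -], [S → S . L], [S → S . S -], [S → S S . -] }  — shift
  I7: { [L → . f L *], [L → . x x S], [L → f . L *] }  — shift
  I8: { [L → x . x S] }  — shift
  I9: { [L → x x . S], [S → . - *], [S → . S L], [S → . S S -] }  — shift
  I10: { [L → . f L *], [L → . x x S], [L → x x S .], [S → . - *], [S → . S L], [S → . S S -], [S → S . L], [S → S . S -] }  — shift, reduce
  I11: { [S → S L .] }  — reduce
  I12: { [L → f L . *] }  — shift
  I13: { [L → f L * .] }  — reduce
  I14: { [S → - . *], [S → S S - .] }  — shift, reduce
  I15: { [S → - * .] }  — reduce
  I16: { [P → S L x .] }  — reduce
  I17: { [P → * x .] }  — reduce

I5 contains reduce item [S → S L .] and shift item [P → S L . x] — shift-reduce conflict.
I10 contains reduce item [L → x x S .] and shift items [L → . f L *], [L → . x x S], [S → . - *] — shift-reduce conflict.
I14 contains reduce item [S → S S - .] and shift item [S → - . *] — shift-reduce conflict.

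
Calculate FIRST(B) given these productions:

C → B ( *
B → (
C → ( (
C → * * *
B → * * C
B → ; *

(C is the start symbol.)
{ '(', '*', ';' }

To compute FIRST(B), examine every production with B on the left-hand side, reading each right-hand side left to right until a non-nullable symbol is reached.

From B → (:
  - '(' is a terminal: add '(' and stop
From B → * * C:
  - '*' is a terminal: add '*' and stop
From B → ; *:
  - ';' is a terminal: add ';' and stop

Collecting: FIRST(B) = { '(', '*', ';' }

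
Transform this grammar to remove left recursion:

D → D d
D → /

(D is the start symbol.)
D is directly left-recursive. The standard transformation for
  A → A α₁ | ... | A α_m | β₁ | ... | β_n
is
  A  → β₁ A' | ... | β_n A'
  A' → α₁ A' | ... | α_m A' | ε

D → / becomes D → / D'
D → D d becomes D' → d D'
Add D' → ε

Resulting grammar:
D → / D'
D' → d D'
D' → ε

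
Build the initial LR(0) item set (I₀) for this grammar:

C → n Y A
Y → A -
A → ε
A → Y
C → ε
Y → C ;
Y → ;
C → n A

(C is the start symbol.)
{ [C → . n A], [C → . n Y A], [C → .], [C' → . C] }

First, augment the grammar with C' → C
I₀ = CLOSURE({ [C' → . C] }):
  [C' → . C] has the dot before C: add [C → . n Y A], [C → .], [C → . n A]
No further items can be added.

I₀ = { [C → . n A], [C → . n Y A], [C → .], [C' → . C] }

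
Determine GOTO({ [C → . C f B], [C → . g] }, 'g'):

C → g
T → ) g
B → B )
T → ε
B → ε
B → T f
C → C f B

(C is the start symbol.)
{ [C → g .] }

GOTO(I, 'g') = CLOSURE({ [A → αX.β] : [A → α.Xβ] ∈ I, X = 'g' })

Items with dot before 'g', with the dot advanced:
  [C → . g] → [C → g .]
Closure adds nothing (no advanced item has the dot before a non-terminal).

GOTO = { [C → g .] }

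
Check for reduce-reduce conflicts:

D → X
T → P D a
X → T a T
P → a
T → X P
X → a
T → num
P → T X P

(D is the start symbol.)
Yes — I5: [P → a .] vs [X → a .]; I12: [P → a .] vs [X → a .]; I14: [P → T X P .] vs [T → X P .]

A reduce-reduce conflict occurs when an LR(0) state has two complete items [A → α .] and [B → β .] — both call for a reduction, and with no lookahead the parser cannot choose between them.

Augment with D' → D and build the canonical LR(0) collection (I0 = CLOSURE({[D' → . D]}), then GOTO on every symbol after a dot until no new states appear). It has 15 states:
  I0: { [D → . X], [D' → . D], [P → . T X P], [P → . a], [T → . P D a], [T → . X P], [T → . num], [X → . T a T], [X → . a] }  — shift
  I1: { [D' → D .] }  — accept
  I2: { [D → . X], [P → . T X P], [P → . a], [T → . P D a], [T → . X P], [T → . num], [T → P . D a], [X → . T a T], [X → . a] }  — shift
  I3: { [P → . T X P], [P → . a], [P → T . X P], [T → . P D a], [T → . X P], [T → . num], [X → . T a T], [X → . a], [X → T . a T] }  — shift
  I4: { [D → X .], [P → . T X P], [P → . a], [T → . P D a], [T → . X P], [T → . num], [T → X . P], [X → . T a T], [X → . a] }  — shift, reduce
  I5: { [P → a .], [X → a .] }  — 2 reduces
  I6: { [T → num .] }  — reduce
  I7: { [D → . X], [P → . T X P], [P → . a], [T → . P D a], [T → . X P], [T → . num], [T → P . D a], [T → X P .], [X → . T a T], [X → . a] }  — shift, reduce
  I8: { [P → . T X P], [P → . a], [T → . P D a], [T → . X P], [T → . num], [T → X . P], [X → . T a T], [X → . a] }  — shift
  I9: { [T → P D . a] }  — shift
  I10: { [T → P D a .] }  — reduce
  I11: { [P → . T X P], [P → . a], [P → T X . P], [T → . P D a], [T → . X P], [T → . num], [T → X . P], [X → . T a T], [X → . a] }  — shift
  I12: { [P → . T X P], [P → . a], [P → a .], [T → . P D a], [T → . X P], [T → . num], [X → . T a T], [X → . a], [X → T a . T], [X → a .] }  — shift, 2 reduces
  I13: { [P → . T X P], [P → . a], [P → T . X P], [T → . P D a], [T → . X P], [T → . num], [X → . T a T], [X → . a], [X → T . a T], [X → T a T .] }  — shift, reduce
  I14: { [D → . X], [P → . T X P], [P → . a], [P → T X P .], [T → . P D a], [T → . X P], [T → . num], [T → P . D a], [T → X P .], [X → . T a T], [X → . a] }  — shift, 2 reduces

I5 contains complete items [P → a .], [X → a .] — reduce-reduce conflict.
I12 contains complete items [P → a .], [X → a .] — reduce-reduce conflict.
I14 contains complete items [P → T X P .], [T → X P .] — reduce-reduce conflict.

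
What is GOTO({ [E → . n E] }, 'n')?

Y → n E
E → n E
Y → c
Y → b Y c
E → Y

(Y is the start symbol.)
{ [E → . Y], [E → . n E], [E → n . E], [Y → . b Y c], [Y → . c], [Y → . n E] }

GOTO(I, 'n') = CLOSURE({ [A → αX.β] : [A → α.Xβ] ∈ I, X = 'n' })

Items with dot before 'n', with the dot advanced:
  [E → . n E] → [E → n . E]
Closure of the advanced items:
  [E → n . E] has the dot before E: add [E → . n E], [E → . Y]
  [E → . Y] has the dot before Y: add [Y → . n E], [Y → . c], [Y → . b Y c]

GOTO = { [E → . Y], [E → . n E], [E → n . E], [Y → . b Y c], [Y → . c], [Y → . n E] }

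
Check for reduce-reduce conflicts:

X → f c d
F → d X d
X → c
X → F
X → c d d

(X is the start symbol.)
A reduce-reduce conflict occurs when an LR(0) state has two complete items [A → α .] and [B → β .] — both call for a reduction, and with no lookahead the parser cannot choose between them.

Augment with X' → X and build the canonical LR(0) collection (I0 = CLOSURE({[X' → . X]}), then GOTO on every symbol after a dot until no new states appear). It has 12 states:
  I0: { [F → . d X d], [X → . F], [X → . c d d], [X → . c], [X → . f c d], [X' → . X] }  — shift
  I1: { [X → F .] }  — reduce
  I2: { [X' → X .] }  — accept
  I3: { [X → c . d d], [X → c .] }  — shift, reduce
  I4: { [F → . d X d], [F → d . X d], [X → . F], [X → . c d d], [X → . c], [X → . f c d] }  — shift
  I5: { [X → f . c d] }  — shift
  I6: { [X → f c . d] }  — shift
  I7: { [X → f c d .] }  — reduce
  I8: { [F → d X . d] }  — shift
  I9: { [F → d X d .] }  — reduce
  I10: { [X → c d . d] }  — shift
  I11: { [X → c d d .] }  — reduce

No state contains more than one complete item.

Answer: No reduce-reduce conflicts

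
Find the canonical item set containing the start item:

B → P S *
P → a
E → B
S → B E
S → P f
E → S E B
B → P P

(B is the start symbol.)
{ [B → . P P], [B → . P S *], [B' → . B], [P → . a] }

First, augment the grammar with B' → B
I₀ = CLOSURE({ [B' → . B] }):
  [B' → . B] has the dot before B: add [B → . P S *], [B → . P P]
  [B → . P S *] has the dot before P: add [P → . a]
No further items can be added.

I₀ = { [B → . P P], [B → . P S *], [B' → . B], [P → . a] }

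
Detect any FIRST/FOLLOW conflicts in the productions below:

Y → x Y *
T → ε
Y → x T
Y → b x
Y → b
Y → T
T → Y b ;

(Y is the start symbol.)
Yes. Y → b x with FOLLOW(Y) on { 'b' }; Y → b with FOLLOW(Y) on { 'b' }; T → Y b ';' with FOLLOW(T) on { 'b' }

A FIRST/FOLLOW conflict occurs when a non-terminal N has a nullable alternative N → β (β ⇒* ε) and another alternative N → α with FIRST(α) ∩ FOLLOW(N) ≠ ∅: on such a lookahead the parser cannot decide between expanding α and letting N vanish via β.

Nullable non-terminals: T, Y.
FIRST sets used below: FIRST(Y) = { 'b', 'x', ε }, FIRST(T) = { 'b', 'x', ε }

T: nullable alternative(s) T → ε; FOLLOW(T) = { $, '*', 'b' }
  T → ε: FIRST \ {ε} = { } — this is the only nullable alternative, skip
  T → Y b ;: FIRST \ {ε} = { 'b', 'x' } — overlaps FOLLOW(T) on { 'b' }: CONFLICT

Y: nullable alternative(s) Y → T; FOLLOW(Y) = { $, '*', 'b' }
  Y → x Y *: FIRST \ {ε} = { 'x' } — disjoint from FOLLOW(Y)
  Y → x T: FIRST \ {ε} = { 'x' } — disjoint from FOLLOW(Y)
  Y → b x: FIRST \ {ε} = { 'b' } — overlaps FOLLOW(Y) on { 'b' }: CONFLICT
  Y → b: FIRST \ {ε} = { 'b' } — overlaps FOLLOW(Y) on { 'b' }: CONFLICT
  Y → T: FIRST \ {ε} = { 'b', 'x' } — this is the only nullable alternative, skip

So the grammar has 3 FIRST/FOLLOW conflicts (marked CONFLICT above).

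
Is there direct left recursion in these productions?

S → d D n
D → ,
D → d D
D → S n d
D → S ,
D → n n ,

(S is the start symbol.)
S → d D n: starts with d
D → ,: starts with ','
D → d D: starts with d
D → S n d: starts with S
D → S ,: starts with S
D → n n ,: starts with n

No direct left recursion found.

Answer: No direct left recursion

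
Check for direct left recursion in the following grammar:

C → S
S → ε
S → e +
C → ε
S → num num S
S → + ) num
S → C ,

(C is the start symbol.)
Direct left recursion occurs when N → N α for some non-terminal N (the right-hand side begins with the left-hand side itself).

C → S: starts with S
S → ε: starts with ε
S → e +: starts with e
C → ε: starts with ε
S → num num S: starts with num
S → + ) num: starts with '+'
S → C ,: starts with C

No direct left recursion found.

Answer: No direct left recursion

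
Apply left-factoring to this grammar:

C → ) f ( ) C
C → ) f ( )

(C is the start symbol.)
Left-factoring transforms A → αβ₁ | αβ₂ into A → αA' and A' → β₁ | β₂
(α is the longest common prefix among the alternatives). Repeat until
no nonterminal has two alternatives with a common prefix.

Round 1: C has alternatives sharing prefix ') f ( )'. Introduce C': C → ) f ( ) C'
  Add: C' → C
  Add: C' → ε

No remaining common prefixes — done.

Resulting grammar:
C → ) f ( ) C'
C' → C
C' → ε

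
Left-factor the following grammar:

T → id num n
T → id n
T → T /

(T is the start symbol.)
T → id T'
T' → num n
T' → n
T → T /

Left-factoring transforms A → αβ₁ | αβ₂ into A → αA' and A' → β₁ | β₂
(α is the longest common prefix among the alternatives). Repeat until
no nonterminal has two alternatives with a common prefix.

Round 1: T has alternatives sharing prefix 'id'. Introduce T': T → id T'
  Add: T' → num n
  Add: T' → n

No remaining common prefixes — done.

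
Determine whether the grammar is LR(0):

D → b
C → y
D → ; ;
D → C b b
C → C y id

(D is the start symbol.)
Yes, the grammar is LR(0)

Augment with D' → D and build the canonical LR(0) collection (I0 = CLOSURE({[D' → . D]}), then GOTO on every symbol after a dot until no new states appear). It has 11 states:
  I0: { [C → . C y id], [C → . y], [D → . ; ;], [D → . C b b], [D → . b], [D' → . D] }  — shift
  I1: { [D → ; . ;] }  — shift
  I2: { [C → C . y id], [D → C . b b] }  — shift
  I3: { [D' → D .] }  — accept
  I4: { [D → b .] }  — reduce
  I5: { [C → y .] }  — reduce
  I6: { [D → C b . b] }  — shift
  I7: { [C → C y . id] }  — shift
  I8: { [C → C y id .] }  — reduce
  I9: { [D → C b b .] }  — reduce
  I10: { [D → ; ; .] }  — reduce

Every state is either a pure shift/goto state or contains exactly one complete item and nothing to shift — no conflicts. The grammar is LR(0).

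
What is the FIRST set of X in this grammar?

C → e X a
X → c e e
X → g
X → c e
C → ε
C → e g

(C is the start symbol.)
{ 'c', 'g' }

To compute FIRST(X), examine every production with X on the left-hand side, reading each right-hand side left to right until a non-nullable symbol is reached.

From X → c e e:
  - c is a terminal: add 'c' and stop
From X → g:
  - g is a terminal: add 'g' and stop
From X → c e:
  - c is a terminal: add 'c' and stop

Collecting: FIRST(X) = { 'c', 'g' }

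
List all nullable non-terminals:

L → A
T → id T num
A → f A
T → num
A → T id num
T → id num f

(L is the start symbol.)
None

There are no ε-productions, so no non-terminal can derive ε.
No non-terminals are nullable.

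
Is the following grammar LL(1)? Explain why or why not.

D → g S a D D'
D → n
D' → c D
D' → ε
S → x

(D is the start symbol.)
A grammar is LL(1) if for each non-terminal N with multiple productions, the predict sets of those productions are pairwise disjoint, where PREDICT(N → α) = (FIRST(α) \ {ε}) ∪ (FOLLOW(N) if α ⇒* ε).

Relevant sets:
  FOLLOW(D') = { $, 'c' }

For D:
  PREDICT(D → g S a D D') = { 'g' }
  PREDICT(D → n) = { 'n' }
For D':
  PREDICT(D' → c D) = { 'c' }
  PREDICT(D' → ε) = { $, 'c' }
S has a single production, so nothing to check there.

Conflict found: Predict set conflict for D': { 'c' }
The grammar is NOT LL(1).

Answer: No. Predict set conflict for D': { 'c' }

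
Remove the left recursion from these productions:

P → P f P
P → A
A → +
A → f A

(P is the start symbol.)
P → A P'
P' → f P P'
P' → ε
A → +
A → f A

P is directly left-recursive. The standard transformation for
  A → A α₁ | ... | A α_m | β₁ | ... | β_n
is
  A  → β₁ A' | ... | β_n A'
  A' → α₁ A' | ... | α_m A' | ε

P → A becomes P → A P'
P → P f P becomes P' → f P P'
Add P' → ε

Productions for other non-terminals are unchanged:
  A → +
  A → f A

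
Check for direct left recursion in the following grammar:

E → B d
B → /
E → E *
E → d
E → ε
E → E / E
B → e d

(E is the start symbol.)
Direct left recursion occurs when N → N α for some non-terminal N (the right-hand side begins with the left-hand side itself).

E → B d: starts with B
B → /: starts with '/'
E → E *: LEFT RECURSIVE (starts with E)
E → d: starts with d
E → ε: starts with ε
E → E / E: LEFT RECURSIVE (starts with E)
B → e d: starts with e

The grammar has direct left recursion on: E.

Answer: Yes, E is left-recursive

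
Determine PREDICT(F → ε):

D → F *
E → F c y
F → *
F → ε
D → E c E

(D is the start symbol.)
{ '*', 'c' }

PREDICT(F → ε) = (FIRST(RHS) \ {ε}) ∪ (FOLLOW(F) if ε ∈ FIRST(RHS), i.e. RHS ⇒* ε)
The right-hand side is ε (FIRST(ε) = { ε }), so the predict set is FOLLOW(F) = { '*', 'c' }
PREDICT(F → ε) = { '*', 'c' }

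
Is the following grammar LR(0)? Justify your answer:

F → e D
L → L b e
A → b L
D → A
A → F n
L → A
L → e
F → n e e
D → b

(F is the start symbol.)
No. Shift-reduce conflict between [D → b .] and [A → . b L]

A grammar is LR(0) if no state in the canonical LR(0) collection has:
  - both a shift item (dot before a terminal) and a complete item (shift-reduce conflict), or
  - two or more complete items (reduce-reduce conflict; the accept item [F' → F .] counts as a complete item here).

Augment with F' → F and build the canonical LR(0) collection (I0 = CLOSURE({[F' → . F]}), then GOTO on every symbol after a dot until no new states appear). It has 17 states:
  I0: { [F → . e D], [F → . n e e], [F' → . F] }  — shift
  I1: { [F' → F .] }  — accept
  I2: { [A → . F n], [A → . b L], [D → . A], [D → . b], [F → . e D], [F → . n e e], [F → e . D] }  — shift
  I3: { [F → n . e e] }  — shift
  I4: { [F → n e . e] }  — shift
  I5: { [F → n e e .] }  — reduce
  I6: { [D → A .] }  — reduce
  I7: { [F → e D .] }  — reduce
  I8: { [A → F . n] }  — shift
  I9: { [A → . F n], [A → . b L], [A → b . L], [D → b .], [F → . e D], [F → . n e e], [L → . A], [L → . L b e], [L → . e] }  — shift, reduce
  I10: { [L → A .] }  — reduce
  I11: { [A → b L .], [L → L . b e] }  — shift, reduce
  I12: { [A → . F n], [A → . b L], [A → b . L], [F → . e D], [F → . n e e], [L → . A], [L → . L b e], [L → . e] }  — shift
  I13: { [A → . F n], [A → . b L], [D → . A], [D → . b], [F → . e D], [F → . n e e], [F → e . D], [L → e .] }  — shift, reduce
  I14: { [L → L b . e] }  — shift
  I15: { [L → L b e .] }  — reduce
  I16: { [A → F n .] }  — reduce

Conflict in state I9:
  Shift-reduce conflict between [D → b .] and [A → . b L]
So the grammar is NOT LR(0).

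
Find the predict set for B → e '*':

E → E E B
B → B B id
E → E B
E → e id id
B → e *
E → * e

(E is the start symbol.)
PREDICT(B → e '*') = (FIRST(RHS) \ {ε}) ∪ (FOLLOW(B) if ε ∈ FIRST(RHS), i.e. RHS ⇒* ε)
FIRST(e '*') = { 'e' }
ε ∉ FIRST(e '*'), so FOLLOW(B) is not added.
PREDICT(B → e '*') = { 'e' }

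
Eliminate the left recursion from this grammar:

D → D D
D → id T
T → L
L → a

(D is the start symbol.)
D → id T D'
D' → D D'
D' → ε
T → L
L → a

D is directly left-recursive. The standard transformation for
  A → A α₁ | ... | A α_m | β₁ | ... | β_n
is
  A  → β₁ A' | ... | β_n A'
  A' → α₁ A' | ... | α_m A' | ε

D → id T becomes D → id T D'
D → D D becomes D' → D D'
Add D' → ε

Productions for other non-terminals are unchanged:
  T → L
  L → a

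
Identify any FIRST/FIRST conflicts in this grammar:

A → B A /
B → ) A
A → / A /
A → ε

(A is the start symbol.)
No FIRST/FIRST conflicts.

FIRST sets of the non-terminals at (or reachable through a nullable prefix from) the front of some alternative:
  FIRST(B) = { ')' }

Productions for A:
  A → B A /: FIRST = { ')' }
  A → / A /: FIRST = { '/' }
  A → ε: FIRST = { ε }
B has only one production, so no FIRST/FIRST conflict is possible there.

All alternatives of each non-terminal have pairwise disjoint FIRST sets.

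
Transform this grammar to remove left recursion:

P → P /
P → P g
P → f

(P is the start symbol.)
P is directly left-recursive. The standard transformation for
  A → A α₁ | ... | A α_m | β₁ | ... | β_n
is
  A  → β₁ A' | ... | β_n A'
  A' → α₁ A' | ... | α_m A' | ε

P → f becomes P → f P'
P → P / becomes P' → / P'
P → P g becomes P' → g P'
Add P' → ε

Resulting grammar:
P → f P'
P' → / P'
P' → g P'
P' → ε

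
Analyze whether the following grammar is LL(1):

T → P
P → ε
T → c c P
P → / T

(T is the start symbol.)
A grammar is LL(1) if for each non-terminal N with multiple productions, the predict sets of those productions are pairwise disjoint, where PREDICT(N → α) = (FIRST(α) \ {ε}) ∪ (FOLLOW(N) if α ⇒* ε).

Relevant sets:
  FIRST(P) = { '/', ε }
  FOLLOW(T) = { $ }
  FOLLOW(P) = { $ }

For T:
  PREDICT(T → P) = { $, '/' }
  PREDICT(T → c c P) = { 'c' }
For P:
  PREDICT(P → ε) = { $ }
  PREDICT(P → '/' T) = { '/' }

All predict sets are disjoint. The grammar IS LL(1).

Answer: Yes, the grammar is LL(1).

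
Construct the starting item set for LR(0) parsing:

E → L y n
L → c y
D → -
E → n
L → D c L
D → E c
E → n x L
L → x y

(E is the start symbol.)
First, augment the grammar with E' → E
I₀ = CLOSURE({ [E' → . E] }):
  [E' → . E] has the dot before E: add [E → . L y n], [E → . n], [E → . n x L]
  [E → . L y n] has the dot before L: add [L → . c y], [L → . D c L], [L → . x y]
  [L → . D c L] has the dot before D: add [D → . -], [D → . E c]
No further items can be added.

I₀ = { [D → . -], [D → . E c], [E → . L y n], [E → . n x L], [E → . n], [E' → . E], [L → . D c L], [L → . c y], [L → . x y] }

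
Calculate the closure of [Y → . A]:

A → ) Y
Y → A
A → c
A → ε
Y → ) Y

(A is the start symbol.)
Start with: [Y → . A]
  [Y → . A] has the dot before A: add [A → . ) Y], [A → . c], [A → .]
No further items can be added.

CLOSURE = { [A → . ) Y], [A → . c], [A → .], [Y → . A] }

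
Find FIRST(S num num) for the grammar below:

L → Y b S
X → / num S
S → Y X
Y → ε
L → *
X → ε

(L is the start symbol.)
{ '/', 'num' }

FIRST sets of the non-terminals involved (from the grammar, by fixed-point iteration):
  FIRST(S) = { '/', ε }

To compute FIRST(S num num), process the symbols left to right:
Symbol S is a non-terminal. Add FIRST(S) \ {ε} = { '/' }
S is nullable (ε ∈ FIRST(S)), continue to the next symbol.
Symbol num is a terminal. Add 'num' and stop.
FIRST(S num num) = { '/', 'num' }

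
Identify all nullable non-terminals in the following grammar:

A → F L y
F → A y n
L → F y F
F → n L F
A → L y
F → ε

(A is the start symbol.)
{ 'F' }

ε-productions: F → ε
So F is immediately nullable.
No further non-terminal can be added: every production for the remaining non-terminals contains a terminal or a non-nullable non-terminal.
Nullable = { 'F' }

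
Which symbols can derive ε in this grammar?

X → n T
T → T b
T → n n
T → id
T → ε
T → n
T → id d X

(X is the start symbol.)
{ 'T' }

A non-terminal is nullable if it can derive ε (the empty string): either it has an ε-production, or it has a production whose right-hand side consists entirely of nullable non-terminals.

ε-productions: T → ε
So T is immediately nullable.
No further non-terminal can be added: every production for the remaining non-terminals contains a terminal or a non-nullable non-terminal.
Nullable = { 'T' }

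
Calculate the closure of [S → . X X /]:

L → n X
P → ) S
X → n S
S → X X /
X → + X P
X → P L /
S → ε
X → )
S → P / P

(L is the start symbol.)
{ [P → . ) S], [S → . X X /], [X → . )], [X → . + X P], [X → . P L /], [X → . n S] }

Start with: [S → . X X /]
  [S → . X X /] has the dot before X: add [X → . n S], [X → . + X P], [X → . P L /], [X → . )]
  [X → . P L /] has the dot before P: add [P → . ) S]
No further items can be added.

CLOSURE = { [P → . ) S], [S → . X X /], [X → . )], [X → . + X P], [X → . P L /], [X → . n S] }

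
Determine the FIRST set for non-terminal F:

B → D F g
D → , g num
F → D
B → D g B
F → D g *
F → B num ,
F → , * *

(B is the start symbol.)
{ ',' }

To compute FIRST(F), examine every production with F on the left-hand side, reading each right-hand side left to right until a non-nullable symbol is reached.

FIRST sets of the other non-terminals involved (by the same procedure, iterated to a fixed point):
  FIRST(D) = { ',' }
  FIRST(B) = { ',' }

From F → D:
  - D is a non-terminal: add FIRST(D) \ {ε} = { ',' }
    D is not nullable, so stop
From F → D g *:
  - D is a non-terminal: add FIRST(D) \ {ε} = { ',' }
    D is not nullable, so stop
From F → B num ,:
  - B is a non-terminal: add FIRST(B) \ {ε} = { ',' }
    B is not nullable, so stop
From F → , * *:
  - ',' is a terminal: add ',' and stop

Collecting: FIRST(F) = { ',' }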